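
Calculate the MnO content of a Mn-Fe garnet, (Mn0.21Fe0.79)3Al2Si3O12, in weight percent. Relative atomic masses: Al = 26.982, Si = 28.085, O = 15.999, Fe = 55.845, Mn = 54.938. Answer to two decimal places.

Molar mass of (Mn0.21Fe0.79)3Al2Si3O12 = 0.63*54.938 + 2.37*55.845 + 2*26.982 + 3*28.085 + 12*15.999 = 497.171 g/mol.
Each formula unit contains 0.63 Mn, equivalent to 0.63/1 = 0.6300 mol MnO.
M(MnO) = 1×54.938 + 1×15.999 = 70.937 g/mol.
Mass of MnO per formula unit = 0.6300 × 70.937 = 44.690 g.
MnO wt% = 44.690 / 497.171 × 100 = 8.99%.

8.99 wt%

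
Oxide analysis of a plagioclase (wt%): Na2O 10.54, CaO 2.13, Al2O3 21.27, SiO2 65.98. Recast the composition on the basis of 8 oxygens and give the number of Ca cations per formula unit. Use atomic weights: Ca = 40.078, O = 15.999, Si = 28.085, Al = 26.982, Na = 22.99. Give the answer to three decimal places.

0.100 Ca apfu

Na2O (M=61.979): mol = 0.17006; Na = 0.34012, O = 0.17006.
CaO (M=56.077): mol = 0.03798; Ca = 0.03798, O = 0.03798.
Al2O3 (M=101.961): mol = 0.20861; Al = 0.41722, O = 0.62583.
SiO2 (M=60.083): mol = 1.09815; Si = 1.09815, O = 2.19630.
ΣO = 3.03017; factor = 8/ΣO = 2.64012.
Ca apfu = 0.03798 × 2.64012 = 0.100.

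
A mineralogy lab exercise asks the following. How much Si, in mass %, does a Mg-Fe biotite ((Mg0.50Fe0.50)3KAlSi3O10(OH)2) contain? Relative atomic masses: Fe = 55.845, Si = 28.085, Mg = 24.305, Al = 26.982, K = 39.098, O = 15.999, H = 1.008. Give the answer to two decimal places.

18.14 mass %

M((Mg0.50Fe0.50)3KAlSi3O10(OH)2) = 464.564 g/mol.
Si contributes 3 × 28.085 = 84.255 g per mole.
84.255/464.564 = 0.1814 → 18.14%.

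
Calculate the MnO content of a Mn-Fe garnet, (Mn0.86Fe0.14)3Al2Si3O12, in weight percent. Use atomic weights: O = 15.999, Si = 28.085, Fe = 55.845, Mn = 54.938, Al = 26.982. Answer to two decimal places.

36.94 wt%

M((Mn0.86Fe0.14)3Al2Si3O12) = 495.402 g/mol; M(MnO) = 70.937 g/mol.
Moles MnO per formula unit = 2.58 Mn ÷ 1 = 2.5800.
MnO fraction = (2.5800 × 70.937) / 495.402 = 183.017/495.402 = 0.3694.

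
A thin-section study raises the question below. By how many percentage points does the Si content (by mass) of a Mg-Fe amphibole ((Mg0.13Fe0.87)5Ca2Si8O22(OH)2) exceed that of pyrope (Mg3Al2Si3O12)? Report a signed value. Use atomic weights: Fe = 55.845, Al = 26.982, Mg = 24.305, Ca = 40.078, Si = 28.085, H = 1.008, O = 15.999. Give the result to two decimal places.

Si in (Mg0.13Fe0.87)5Ca2Si8O22(OH)2: molar mass 949.552 g/mol; 8×28.085 = 224.680 g → 23.66 wt%.
Si in Mg3Al2Si3O12: molar mass 403.122 g/mol; 3×28.085 = 84.255 g → 20.90 wt%.
Difference = 23.66 − 20.90 = 2.76 percentage points.

2.76 percentage points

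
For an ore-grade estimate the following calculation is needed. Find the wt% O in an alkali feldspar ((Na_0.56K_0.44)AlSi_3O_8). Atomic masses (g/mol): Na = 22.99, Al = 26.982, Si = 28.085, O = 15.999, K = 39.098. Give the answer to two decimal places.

47.53 mass %

Molar mass of (Na_0.56K_0.44)AlSi_3O_8: 0.56*22.99 + 0.44*39.098 + 1*26.982 + 3*28.085 + 8*15.999 = 269.307 g/mol.
Mass of O per formula unit: 8 × 15.999 = 127.992 g.
Weight fraction O = 127.992 / 269.307 = 0.4753.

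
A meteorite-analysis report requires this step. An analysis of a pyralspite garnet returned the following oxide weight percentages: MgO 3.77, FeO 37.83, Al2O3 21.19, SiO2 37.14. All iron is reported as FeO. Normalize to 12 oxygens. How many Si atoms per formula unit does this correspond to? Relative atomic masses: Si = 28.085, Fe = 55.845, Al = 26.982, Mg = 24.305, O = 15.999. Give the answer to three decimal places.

MgO: 3.77/40.304 = 0.09354 mol → 0.09354 mol Mg, 0.09354 mol O.
FeO: 37.83/71.844 = 0.52656 mol → 0.52656 mol Fe, 0.52656 mol O.
Al2O3: 21.19/101.961 = 0.20782 mol → 0.41564 mol Al, 0.62346 mol O.
SiO2: 37.14/60.083 = 0.61814 mol → 0.61814 mol Si, 1.23628 mol O.
Total oxygen = 2.47984 mol. Normalization factor = 12/2.47984 = 4.83902.
Si per 12 O = 0.61814 × 4.83902 = 2.991.

2.991 Si apfu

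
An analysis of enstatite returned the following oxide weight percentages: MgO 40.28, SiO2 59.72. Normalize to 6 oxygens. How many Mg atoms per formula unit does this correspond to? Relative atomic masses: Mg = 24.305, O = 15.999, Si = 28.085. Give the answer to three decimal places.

2.007 Mg apfu

40.28 wt% MgO ÷ 40.304 g/mol = 0.99940 mol, giving 0.99940 Mg and 0.99940 O.
59.72 wt% SiO2 ÷ 60.083 g/mol = 0.99396 mol, giving 0.99396 Si and 1.98792 O.
Oxygen sums to 2.98732; scaling by 6/2.98732 = 2.00849 puts the formula on 6 O.
Mg: 0.99940 × 2.00849 = 2.007 atoms per formula unit.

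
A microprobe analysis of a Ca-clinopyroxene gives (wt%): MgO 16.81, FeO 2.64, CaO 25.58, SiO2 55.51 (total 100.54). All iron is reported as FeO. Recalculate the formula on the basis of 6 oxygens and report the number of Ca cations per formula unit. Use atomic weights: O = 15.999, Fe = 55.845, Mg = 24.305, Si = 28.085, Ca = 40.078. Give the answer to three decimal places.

0.992 Ca apfu

MgO: 16.81/40.304 = 0.41708 mol → 0.41708 mol Mg, 0.41708 mol O.
FeO: 2.64/71.844 = 0.03675 mol → 0.03675 mol Fe, 0.03675 mol O.
CaO: 25.58/56.077 = 0.45616 mol → 0.45616 mol Ca, 0.45616 mol O.
SiO2: 55.51/60.083 = 0.92389 mol → 0.92389 mol Si, 1.84778 mol O.
Total oxygen = 2.75777 mol. Normalization factor = 6/2.75777 = 2.17567.
Ca per 6 O = 0.45616 × 2.17567 = 0.992.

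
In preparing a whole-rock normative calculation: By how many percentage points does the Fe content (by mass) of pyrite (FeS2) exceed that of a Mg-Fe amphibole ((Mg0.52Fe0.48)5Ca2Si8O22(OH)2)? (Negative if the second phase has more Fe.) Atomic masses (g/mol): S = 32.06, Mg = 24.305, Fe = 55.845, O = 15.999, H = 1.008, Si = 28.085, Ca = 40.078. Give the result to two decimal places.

First mineral: 55.845 g Fe in 119.965 g formula = 46.55 wt% Fe.
Second mineral: 134.028 g Fe in 888.049 g formula = 15.09 wt% Fe.
46.55% − 15.09% gives a difference of 31.46 percentage points.

31.46 percentage points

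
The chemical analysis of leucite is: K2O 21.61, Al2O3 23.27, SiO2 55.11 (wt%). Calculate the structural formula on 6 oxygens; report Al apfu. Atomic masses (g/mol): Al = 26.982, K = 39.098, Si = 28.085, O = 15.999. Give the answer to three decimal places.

0.996 Al apfu

K2O (M=94.195): mol = 0.22942; K = 0.45884, O = 0.22942.
Al2O3 (M=101.961): mol = 0.22822; Al = 0.45644, O = 0.68466.
SiO2 (M=60.083): mol = 0.91723; Si = 0.91723, O = 1.83446.
ΣO = 2.74854; factor = 6/ΣO = 2.18298.
Al apfu = 0.45644 × 2.18298 = 0.996.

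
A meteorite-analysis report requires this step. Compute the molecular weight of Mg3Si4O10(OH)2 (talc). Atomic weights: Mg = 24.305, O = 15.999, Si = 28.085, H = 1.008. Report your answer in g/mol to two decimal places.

379.26 g/mol

The formula mass is the sum 3*24.305 + 4*28.085 + 12*15.999 + 2*1.008.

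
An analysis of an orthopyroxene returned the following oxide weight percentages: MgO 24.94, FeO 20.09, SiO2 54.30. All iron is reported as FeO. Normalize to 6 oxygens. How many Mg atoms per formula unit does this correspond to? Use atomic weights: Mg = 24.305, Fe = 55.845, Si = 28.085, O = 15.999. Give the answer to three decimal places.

24.94 wt% MgO ÷ 40.304 g/mol = 0.61880 mol, giving 0.61880 Mg and 0.61880 O.
20.09 wt% FeO ÷ 71.844 g/mol = 0.27963 mol, giving 0.27963 Fe and 0.27963 O.
54.30 wt% SiO2 ÷ 60.083 g/mol = 0.90375 mol, giving 0.90375 Si and 1.80750 O.
Oxygen sums to 2.70593; scaling by 6/2.70593 = 2.21735 puts the formula on 6 O.
Mg: 0.61880 × 2.21735 = 1.372 atoms per formula unit.

1.372 Mg apfu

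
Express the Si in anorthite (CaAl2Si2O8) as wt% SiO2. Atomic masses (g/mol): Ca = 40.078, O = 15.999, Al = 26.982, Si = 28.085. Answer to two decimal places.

43.19 wt%

Formula mass = 278.204 g/mol.
2 Si → 2.0000 mol SiO2 per formula unit; M(SiO2) = 60.083, so SiO2 mass = 120.166 g.
120.166/278.204 × 100 = 43.19 wt%.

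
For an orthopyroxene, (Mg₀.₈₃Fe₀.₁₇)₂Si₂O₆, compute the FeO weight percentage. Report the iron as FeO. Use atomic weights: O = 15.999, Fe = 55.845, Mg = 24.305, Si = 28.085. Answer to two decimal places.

M((Mg₀.₈₃Fe₀.₁₇)₂Si₂O₆) = 211.498 g/mol; M(FeO) = 71.844 g/mol.
Moles FeO per formula unit = 0.34 Fe ÷ 1 = 0.3400.
FeO fraction = (0.3400 × 71.844) / 211.498 = 24.427/211.498 = 0.1155.

11.55 wt%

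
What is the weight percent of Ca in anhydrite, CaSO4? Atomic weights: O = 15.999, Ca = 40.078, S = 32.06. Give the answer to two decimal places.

29.44 wt%

M(CaSO4) = 136.134 g/mol.
Ca contributes 1 × 40.078 = 40.078 g per mole.
40.078/136.134 = 0.2944 → 29.44%.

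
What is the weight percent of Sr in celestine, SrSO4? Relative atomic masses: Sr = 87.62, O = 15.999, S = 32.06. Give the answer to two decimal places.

M(SrSO4) = 183.676 g/mol.
Sr contributes 1 × 87.62 = 87.620 g per mole.
87.620/183.676 = 0.4770 → 47.70%.

47.70 weight percent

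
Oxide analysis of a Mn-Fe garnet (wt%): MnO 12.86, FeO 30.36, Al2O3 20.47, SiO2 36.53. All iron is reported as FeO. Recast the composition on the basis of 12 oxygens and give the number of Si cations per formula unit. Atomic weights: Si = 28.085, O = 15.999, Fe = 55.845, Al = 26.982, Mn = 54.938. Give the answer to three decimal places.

3.012 Si apfu

MnO (M=70.937): mol = 0.18129; Mn = 0.18129, O = 0.18129.
FeO (M=71.844): mol = 0.42258; Fe = 0.42258, O = 0.42258.
Al2O3 (M=101.961): mol = 0.20076; Al = 0.40152, O = 0.60228.
SiO2 (M=60.083): mol = 0.60799; Si = 0.60799, O = 1.21598.
ΣO = 2.42213; factor = 12/ΣO = 4.95432.
Si apfu = 0.60799 × 4.95432 = 3.012.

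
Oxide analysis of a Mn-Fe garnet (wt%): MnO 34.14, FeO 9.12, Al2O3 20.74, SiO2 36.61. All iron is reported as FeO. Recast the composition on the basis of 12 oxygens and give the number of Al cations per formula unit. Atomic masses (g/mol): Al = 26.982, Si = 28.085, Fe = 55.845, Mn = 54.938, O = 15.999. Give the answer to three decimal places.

MnO: 34.14/70.937 = 0.48127 mol → 0.48127 mol Mn, 0.48127 mol O.
FeO: 9.12/71.844 = 0.12694 mol → 0.12694 mol Fe, 0.12694 mol O.
Al2O3: 20.74/101.961 = 0.20341 mol → 0.40682 mol Al, 0.61023 mol O.
SiO2: 36.61/60.083 = 0.60932 mol → 0.60932 mol Si, 1.21864 mol O.
Total oxygen = 2.43708 mol. Normalization factor = 12/2.43708 = 4.92393.
Al per 12 O = 0.40682 × 4.92393 = 2.003.

2.003 Al apfu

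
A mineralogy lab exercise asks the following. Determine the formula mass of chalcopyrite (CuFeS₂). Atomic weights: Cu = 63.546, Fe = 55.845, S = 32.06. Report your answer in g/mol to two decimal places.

The formula mass is the sum 1(63.546) + 1(55.845) + 2(32.06).

183.51 g/mol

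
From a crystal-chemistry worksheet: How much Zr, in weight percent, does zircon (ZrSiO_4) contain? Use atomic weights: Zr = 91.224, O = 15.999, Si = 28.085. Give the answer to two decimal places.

49.77 weight percent

M(ZrSiO_4) = 183.305 g/mol.
Zr contributes 1 × 91.224 = 91.224 g per mole.
91.224/183.305 = 0.4977 → 49.77%.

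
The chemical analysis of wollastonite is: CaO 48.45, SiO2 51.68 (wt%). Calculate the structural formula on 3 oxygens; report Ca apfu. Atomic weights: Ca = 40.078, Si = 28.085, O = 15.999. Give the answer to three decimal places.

1.003 Ca apfu

CaO (M=56.077): mol = 0.86399; Ca = 0.86399, O = 0.86399.
SiO2 (M=60.083): mol = 0.86014; Si = 0.86014, O = 1.72028.
ΣO = 2.58427; factor = 3/ΣO = 1.16087.
Ca apfu = 0.86399 × 1.16087 = 1.003.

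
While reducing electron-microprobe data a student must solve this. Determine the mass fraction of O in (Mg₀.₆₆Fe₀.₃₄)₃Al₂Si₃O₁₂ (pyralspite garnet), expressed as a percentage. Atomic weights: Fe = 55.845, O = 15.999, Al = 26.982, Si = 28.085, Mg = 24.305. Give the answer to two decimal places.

44.11 mass %

Formula mass = 1.98·24.305 + 1.02·55.845 + 2·26.982 + 3·28.085 + 12·15.999 = 435.293 g/mol, of which 191.988 g is O.
So O makes up 191.988/435.293 = 0.4411 of the mass, i.e. 44.11%.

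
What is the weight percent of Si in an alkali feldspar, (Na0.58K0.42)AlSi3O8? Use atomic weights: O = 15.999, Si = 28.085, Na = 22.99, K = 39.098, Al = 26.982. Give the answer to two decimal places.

31.32 weight percent

Formula mass = 0.58*22.99 + 0.42*39.098 + 1*26.982 + 3*28.085 + 8*15.999 = 268.984 g/mol, of which 84.255 g is Si.
So Si makes up 84.255/268.984 = 0.3132 of the mass, i.e. 31.32%.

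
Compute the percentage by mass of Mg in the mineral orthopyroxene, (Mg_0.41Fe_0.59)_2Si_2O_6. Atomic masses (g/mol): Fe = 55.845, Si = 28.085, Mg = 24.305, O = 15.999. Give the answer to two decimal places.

8.37 weight percent

M((Mg_0.41Fe_0.59)_2Si_2O_6) = 237.991 g/mol.
Mg contributes 0.82 × 24.305 = 19.930 g per mole.
19.930/237.991 = 0.0837 → 8.37%.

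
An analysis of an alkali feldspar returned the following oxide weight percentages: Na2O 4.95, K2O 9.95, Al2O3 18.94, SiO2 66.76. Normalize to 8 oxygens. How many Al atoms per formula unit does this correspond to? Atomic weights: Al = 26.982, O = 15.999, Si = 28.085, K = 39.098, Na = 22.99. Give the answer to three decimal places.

Na2O: 4.95/61.979 = 0.07987 mol → 0.15974 mol Na, 0.07987 mol O.
K2O: 9.95/94.195 = 0.10563 mol → 0.21126 mol K, 0.10563 mol O.
Al2O3: 18.94/101.961 = 0.18576 mol → 0.37152 mol Al, 0.55728 mol O.
SiO2: 66.76/60.083 = 1.11113 mol → 1.11113 mol Si, 2.22226 mol O.
Total oxygen = 2.96504 mol. Normalization factor = 8/2.96504 = 2.69811.
Al per 8 O = 0.37152 × 2.69811 = 1.002.

1.002 Al apfu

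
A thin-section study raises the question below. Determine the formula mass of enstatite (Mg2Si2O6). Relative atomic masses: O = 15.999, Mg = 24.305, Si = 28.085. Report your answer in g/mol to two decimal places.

The formula mass is the sum 2(24.305) + 2(28.085) + 6(15.999).

200.77 g/mol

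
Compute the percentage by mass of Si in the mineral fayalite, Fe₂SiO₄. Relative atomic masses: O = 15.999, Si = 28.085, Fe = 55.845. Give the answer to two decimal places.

13.78 weight percent

Formula mass = 2*55.845 + 1*28.085 + 4*15.999 = 203.771 g/mol, of which 28.085 g is Si.
So Si makes up 28.085/203.771 = 0.1378 of the mass, i.e. 13.78%.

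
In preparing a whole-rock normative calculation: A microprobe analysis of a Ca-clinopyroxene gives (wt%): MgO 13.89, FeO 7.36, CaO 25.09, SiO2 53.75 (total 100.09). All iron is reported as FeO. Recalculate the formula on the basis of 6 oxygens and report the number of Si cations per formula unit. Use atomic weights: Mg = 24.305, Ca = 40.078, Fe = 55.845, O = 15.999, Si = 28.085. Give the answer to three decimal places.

2.000 Si apfu

MgO: 13.89/40.304 = 0.34463 mol → 0.34463 mol Mg, 0.34463 mol O.
FeO: 7.36/71.844 = 0.10244 mol → 0.10244 mol Fe, 0.10244 mol O.
CaO: 25.09/56.077 = 0.44742 mol → 0.44742 mol Ca, 0.44742 mol O.
SiO2: 53.75/60.083 = 0.89460 mol → 0.89460 mol Si, 1.78920 mol O.
Total oxygen = 2.68369 mol. Normalization factor = 6/2.68369 = 2.23573.
Si per 6 O = 0.89460 × 2.23573 = 2.000.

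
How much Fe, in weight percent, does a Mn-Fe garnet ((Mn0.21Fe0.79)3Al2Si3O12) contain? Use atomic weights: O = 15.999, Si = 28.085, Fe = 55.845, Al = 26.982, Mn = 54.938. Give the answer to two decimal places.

26.62 weight percent

Molar mass of (Mn0.21Fe0.79)3Al2Si3O12: 0.63×54.938 + 2.37×55.845 + 2×26.982 + 3×28.085 + 12×15.999 = 497.171 g/mol.
Mass of Fe per formula unit: 2.37 × 55.845 = 132.353 g.
Weight fraction Fe = 132.353 / 497.171 = 0.2662.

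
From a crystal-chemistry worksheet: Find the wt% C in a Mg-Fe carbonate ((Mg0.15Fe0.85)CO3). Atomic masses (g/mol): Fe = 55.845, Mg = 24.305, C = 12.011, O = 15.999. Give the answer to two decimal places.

10.81 weight percent

M((Mg0.15Fe0.85)CO3) = 111.122 g/mol.
C contributes 1 × 12.011 = 12.011 g per mole.
12.011/111.122 = 0.1081 → 10.81%.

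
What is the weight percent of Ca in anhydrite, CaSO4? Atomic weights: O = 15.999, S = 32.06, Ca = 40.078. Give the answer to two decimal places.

Molar mass of CaSO4: 1*40.078 + 1*32.06 + 4*15.999 = 136.134 g/mol.
Mass of Ca per formula unit: 1 × 40.078 = 40.078 g.
Weight fraction Ca = 40.078 / 136.134 = 0.2944.

29.44 mass %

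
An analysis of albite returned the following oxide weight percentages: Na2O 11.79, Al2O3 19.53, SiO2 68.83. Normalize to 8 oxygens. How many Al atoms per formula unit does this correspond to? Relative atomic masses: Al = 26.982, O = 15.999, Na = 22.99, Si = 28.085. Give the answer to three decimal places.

Na2O (M=61.979): mol = 0.19023; Na = 0.38046, O = 0.19023.
Al2O3 (M=101.961): mol = 0.19154; Al = 0.38308, O = 0.57462.
SiO2 (M=60.083): mol = 1.14558; Si = 1.14558, O = 2.29116.
ΣO = 3.05601; factor = 8/ΣO = 2.61779.
Al apfu = 0.38308 × 2.61779 = 1.003.

1.003 Al apfu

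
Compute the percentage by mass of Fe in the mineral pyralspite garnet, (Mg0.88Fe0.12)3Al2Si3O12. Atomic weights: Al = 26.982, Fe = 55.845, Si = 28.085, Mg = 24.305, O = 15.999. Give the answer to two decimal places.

4.85 mass %

M((Mg0.88Fe0.12)3Al2Si3O12) = 414.476 g/mol.
Fe contributes 0.36 × 55.845 = 20.104 g per mole.
20.104/414.476 = 0.0485 → 4.85%.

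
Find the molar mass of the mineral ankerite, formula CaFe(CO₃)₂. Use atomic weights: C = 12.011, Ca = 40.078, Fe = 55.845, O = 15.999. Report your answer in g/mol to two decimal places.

215.94 g/mol

M = 1×40.078 + 1×55.845 + 2×12.011 + 6×15.999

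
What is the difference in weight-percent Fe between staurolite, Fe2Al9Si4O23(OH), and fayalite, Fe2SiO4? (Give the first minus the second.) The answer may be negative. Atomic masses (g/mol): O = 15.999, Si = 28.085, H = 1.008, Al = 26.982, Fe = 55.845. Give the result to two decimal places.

-41.70 percentage points

First mineral: 111.690 g Fe in 851.852 g formula = 13.11 wt% Fe.
Second mineral: 111.690 g Fe in 203.771 g formula = 54.81 wt% Fe.
13.11% − 54.81% gives a difference of -41.70 percentage points.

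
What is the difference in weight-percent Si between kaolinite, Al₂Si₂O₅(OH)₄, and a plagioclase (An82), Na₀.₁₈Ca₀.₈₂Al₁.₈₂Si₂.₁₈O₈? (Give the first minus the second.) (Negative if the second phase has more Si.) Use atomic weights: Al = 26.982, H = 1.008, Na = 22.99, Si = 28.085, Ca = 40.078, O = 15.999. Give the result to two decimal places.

Si in Al₂Si₂O₅(OH)₄: molar mass 258.157 g/mol; 2×28.085 = 56.170 g → 21.76 wt%.
Si in Na₀.₁₈Ca₀.₈₂Al₁.₈₂Si₂.₁₈O₈: molar mass 275.327 g/mol; 2.18×28.085 = 61.225 g → 22.24 wt%.
Difference = 21.76 − 22.24 = -0.48 percentage points.

-0.48 percentage points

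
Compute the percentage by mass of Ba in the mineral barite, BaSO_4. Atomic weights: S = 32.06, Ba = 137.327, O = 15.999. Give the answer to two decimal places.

58.84 wt%

M(BaSO_4) = 233.383 g/mol.
Ba contributes 1 × 137.327 = 137.327 g per mole.
137.327/233.383 = 0.5884 → 58.84%.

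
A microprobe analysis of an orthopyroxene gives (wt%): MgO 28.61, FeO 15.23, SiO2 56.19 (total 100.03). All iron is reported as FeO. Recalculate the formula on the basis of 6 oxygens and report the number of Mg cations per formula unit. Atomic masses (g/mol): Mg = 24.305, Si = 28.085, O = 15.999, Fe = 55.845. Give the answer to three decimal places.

1.525 Mg apfu

MgO (M=40.304): mol = 0.70986; Mg = 0.70986, O = 0.70986.
FeO (M=71.844): mol = 0.21199; Fe = 0.21199, O = 0.21199.
SiO2 (M=60.083): mol = 0.93521; Si = 0.93521, O = 1.87042.
ΣO = 2.79227; factor = 6/ΣO = 2.14879.
Mg apfu = 0.70986 × 2.14879 = 1.525.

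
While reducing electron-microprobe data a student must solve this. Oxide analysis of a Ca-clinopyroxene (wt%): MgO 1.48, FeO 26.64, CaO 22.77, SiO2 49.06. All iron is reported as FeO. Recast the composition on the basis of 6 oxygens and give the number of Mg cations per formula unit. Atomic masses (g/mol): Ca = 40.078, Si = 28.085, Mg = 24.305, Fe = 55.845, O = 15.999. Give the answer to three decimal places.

0.090 Mg apfu

1.48 wt% MgO ÷ 40.304 g/mol = 0.03672 mol, giving 0.03672 Mg and 0.03672 O.
26.64 wt% FeO ÷ 71.844 g/mol = 0.37080 mol, giving 0.37080 Fe and 0.37080 O.
22.77 wt% CaO ÷ 56.077 g/mol = 0.40605 mol, giving 0.40605 Ca and 0.40605 O.
49.06 wt% SiO2 ÷ 60.083 g/mol = 0.81654 mol, giving 0.81654 Si and 1.63308 O.
Oxygen sums to 2.44665; scaling by 6/2.44665 = 2.45233 puts the formula on 6 O.
Mg: 0.03672 × 2.45233 = 0.090 atoms per formula unit.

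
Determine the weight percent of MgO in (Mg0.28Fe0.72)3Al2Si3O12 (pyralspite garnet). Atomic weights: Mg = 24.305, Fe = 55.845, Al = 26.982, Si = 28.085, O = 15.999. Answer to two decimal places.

7.18 wt%

Molar mass of (Mg0.28Fe0.72)3Al2Si3O12 = 0.84·24.305 + 2.16·55.845 + 2·26.982 + 3·28.085 + 12·15.999 = 471.248 g/mol.
Each formula unit contains 0.84 Mg, equivalent to 0.84/1 = 0.8400 mol MgO.
M(MgO) = 1×24.305 + 1×15.999 = 40.304 g/mol.
Mass of MgO per formula unit = 0.8400 × 40.304 = 33.855 g.
MgO wt% = 33.855 / 471.248 × 100 = 7.18%.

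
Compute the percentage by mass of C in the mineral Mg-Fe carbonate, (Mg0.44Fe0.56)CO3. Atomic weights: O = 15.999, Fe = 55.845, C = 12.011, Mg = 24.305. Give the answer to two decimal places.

Formula mass = 0.44·24.305 + 0.56·55.845 + 1·12.011 + 3·15.999 = 101.975 g/mol, of which 12.011 g is C.
So C makes up 12.011/101.975 = 0.1178 of the mass, i.e. 11.78%.

11.78 weight percent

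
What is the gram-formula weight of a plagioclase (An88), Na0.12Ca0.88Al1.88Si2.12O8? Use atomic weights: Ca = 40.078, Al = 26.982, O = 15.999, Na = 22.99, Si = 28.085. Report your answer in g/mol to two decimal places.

276.29 g/mol

Na: 0.12 × 22.99 = 2.7588
Ca: 0.88 × 40.078 = 35.2686
Al: 1.88 × 26.982 = 50.7262
Si: 2.12 × 28.085 = 59.5402
O: 8 × 15.999 = 127.9920
Summing the contributions gives the formula mass.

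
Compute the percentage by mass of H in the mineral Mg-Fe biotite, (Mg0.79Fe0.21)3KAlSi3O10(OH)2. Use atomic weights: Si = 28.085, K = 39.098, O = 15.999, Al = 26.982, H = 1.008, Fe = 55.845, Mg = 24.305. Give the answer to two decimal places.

Molar mass of (Mg0.79Fe0.21)3KAlSi3O10(OH)2: 2.37×24.305 + 0.63×55.845 + 1×39.098 + 1×26.982 + 3×28.085 + 12×15.999 + 2×1.008 = 437.124 g/mol.
Mass of H per formula unit: 2 × 1.008 = 2.016 g.
Weight fraction H = 2.016 / 437.124 = 0.0046.

0.46 mass %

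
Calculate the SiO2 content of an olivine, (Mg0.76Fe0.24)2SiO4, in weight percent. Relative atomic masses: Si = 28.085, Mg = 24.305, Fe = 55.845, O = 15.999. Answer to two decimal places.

38.56 wt%

Molar mass of (Mg0.76Fe0.24)2SiO4 = 1.52·24.305 + 0.48·55.845 + 1·28.085 + 4·15.999 = 155.830 g/mol.
Each formula unit contains 1 Si, equivalent to 1/1 = 1.0000 mol SiO2.
M(SiO2) = 1×28.085 + 2×15.999 = 60.083 g/mol.
Mass of SiO2 per formula unit = 1.0000 × 60.083 = 60.083 g.
SiO2 wt% = 60.083 / 155.830 × 100 = 38.56%.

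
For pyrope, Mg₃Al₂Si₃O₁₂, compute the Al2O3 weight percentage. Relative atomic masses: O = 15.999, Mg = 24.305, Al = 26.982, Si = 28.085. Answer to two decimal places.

25.29 wt%

M(Mg₃Al₂Si₃O₁₂) = 403.122 g/mol; M(Al2O3) = 101.961 g/mol.
Moles Al2O3 per formula unit = 2 Al ÷ 2 = 1.0000.
Al2O3 fraction = (1.0000 × 101.961) / 403.122 = 101.961/403.122 = 0.2529.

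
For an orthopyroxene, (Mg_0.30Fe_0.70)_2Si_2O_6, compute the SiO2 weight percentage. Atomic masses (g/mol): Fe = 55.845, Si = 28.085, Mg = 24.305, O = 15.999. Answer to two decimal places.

Molar mass of (Mg_0.30Fe_0.70)_2Si_2O_6 = 0.60·24.305 + 1.40·55.845 + 2·28.085 + 6·15.999 = 244.930 g/mol.
Each formula unit contains 2 Si, equivalent to 2/1 = 2.0000 mol SiO2.
M(SiO2) = 1×28.085 + 2×15.999 = 60.083 g/mol.
Mass of SiO2 per formula unit = 2.0000 × 60.083 = 120.166 g.
SiO2 wt% = 120.166 / 244.930 × 100 = 49.06%.

49.06 wt%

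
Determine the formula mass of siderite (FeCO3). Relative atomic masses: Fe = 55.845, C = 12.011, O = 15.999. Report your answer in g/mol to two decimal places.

115.85 g/mol

The formula mass is the sum 1×55.845 + 1×12.011 + 3×15.999.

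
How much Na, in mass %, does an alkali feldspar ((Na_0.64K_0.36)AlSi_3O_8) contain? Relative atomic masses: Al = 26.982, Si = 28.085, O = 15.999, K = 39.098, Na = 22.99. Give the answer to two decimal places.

5.49 mass %

Formula mass = 0.64×22.99 + 0.36×39.098 + 1×26.982 + 3×28.085 + 8×15.999 = 268.018 g/mol, of which 14.714 g is Na.
So Na makes up 14.714/268.018 = 0.0549 of the mass, i.e. 5.49%.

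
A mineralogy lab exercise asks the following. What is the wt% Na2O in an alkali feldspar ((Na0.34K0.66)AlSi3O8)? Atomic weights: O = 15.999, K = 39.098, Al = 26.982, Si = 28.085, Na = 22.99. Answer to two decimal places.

M((Na0.34K0.66)AlSi3O8) = 272.850 g/mol; M(Na2O) = 61.979 g/mol.
Moles Na2O per formula unit = 0.34 Na ÷ 2 = 0.1700.
Na2O fraction = (0.1700 × 61.979) / 272.850 = 10.536/272.850 = 0.0386.

3.86 wt%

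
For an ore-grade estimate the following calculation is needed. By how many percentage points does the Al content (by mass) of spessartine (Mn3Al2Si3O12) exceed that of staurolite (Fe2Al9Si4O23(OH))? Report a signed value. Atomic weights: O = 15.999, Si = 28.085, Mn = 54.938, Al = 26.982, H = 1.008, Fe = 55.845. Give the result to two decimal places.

M(Mn3Al2Si3O12) = 495.021 g/mol, so wt% Al = 53.964/495.021 × 100 = 10.90%.
M(Fe2Al9Si4O23(OH)) = 851.852 g/mol, so wt% Al = 242.838/851.852 × 100 = 28.51%.
10.90 − 28.51 = -17.61 pp.

-17.61 percentage points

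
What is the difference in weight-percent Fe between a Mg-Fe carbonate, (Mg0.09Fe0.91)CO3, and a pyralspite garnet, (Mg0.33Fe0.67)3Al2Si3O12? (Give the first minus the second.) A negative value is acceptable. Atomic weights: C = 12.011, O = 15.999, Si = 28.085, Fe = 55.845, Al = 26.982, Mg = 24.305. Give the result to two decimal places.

20.91 percentage points

Fe in (Mg0.09Fe0.91)CO3: molar mass 113.014 g/mol; 0.91×55.845 = 50.819 g → 44.97 wt%.
Fe in (Mg0.33Fe0.67)3Al2Si3O12: molar mass 466.517 g/mol; 2.01×55.845 = 112.248 g → 24.06 wt%.
Difference = 44.97 − 24.06 = 20.91 percentage points.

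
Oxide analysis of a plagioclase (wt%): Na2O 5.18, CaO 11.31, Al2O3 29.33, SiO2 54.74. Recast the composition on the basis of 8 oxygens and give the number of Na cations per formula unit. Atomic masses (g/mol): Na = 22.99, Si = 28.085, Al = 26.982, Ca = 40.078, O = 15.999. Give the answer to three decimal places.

Na2O (M=61.979): mol = 0.08358; Na = 0.16716, O = 0.08358.
CaO (M=56.077): mol = 0.20169; Ca = 0.20169, O = 0.20169.
Al2O3 (M=101.961): mol = 0.28766; Al = 0.57532, O = 0.86298.
SiO2 (M=60.083): mol = 0.91107; Si = 0.91107, O = 1.82214.
ΣO = 2.97039; factor = 8/ΣO = 2.69325.
Na apfu = 0.16716 × 2.69325 = 0.450.

0.450 Na apfu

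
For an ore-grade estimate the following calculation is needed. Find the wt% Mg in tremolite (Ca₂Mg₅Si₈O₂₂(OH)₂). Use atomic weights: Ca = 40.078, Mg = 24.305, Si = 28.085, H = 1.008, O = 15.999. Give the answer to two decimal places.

Formula mass = 2·40.078 + 5·24.305 + 8·28.085 + 24·15.999 + 2·1.008 = 812.353 g/mol, of which 121.525 g is Mg.
So Mg makes up 121.525/812.353 = 0.1496 of the mass, i.e. 14.96%.

14.96 mass %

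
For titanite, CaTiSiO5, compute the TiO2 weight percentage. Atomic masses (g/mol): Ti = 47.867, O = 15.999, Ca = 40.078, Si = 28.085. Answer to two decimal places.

Formula mass = 196.025 g/mol.
1 Ti → 1.0000 mol TiO2 per formula unit; M(TiO2) = 79.865, so TiO2 mass = 79.865 g.
79.865/196.025 × 100 = 40.74 wt%.

40.74 wt%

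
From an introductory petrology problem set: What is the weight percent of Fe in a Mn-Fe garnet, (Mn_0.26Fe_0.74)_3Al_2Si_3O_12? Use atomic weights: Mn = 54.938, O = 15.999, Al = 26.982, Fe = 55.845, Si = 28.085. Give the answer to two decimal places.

24.94 mass %

Molar mass of (Mn_0.26Fe_0.74)_3Al_2Si_3O_12: 0.78·54.938 + 2.22·55.845 + 2·26.982 + 3·28.085 + 12·15.999 = 497.035 g/mol.
Mass of Fe per formula unit: 2.22 × 55.845 = 123.976 g.
Weight fraction Fe = 123.976 / 497.035 = 0.2494.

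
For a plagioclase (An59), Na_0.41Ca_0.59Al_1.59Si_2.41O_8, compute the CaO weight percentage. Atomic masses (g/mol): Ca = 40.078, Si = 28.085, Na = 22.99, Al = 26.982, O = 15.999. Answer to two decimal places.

Formula mass = 271.650 g/mol.
0.59 Ca → 0.5900 mol CaO per formula unit; M(CaO) = 56.077, so CaO mass = 33.085 g.
33.085/271.650 × 100 = 12.18 wt%.

12.18 wt%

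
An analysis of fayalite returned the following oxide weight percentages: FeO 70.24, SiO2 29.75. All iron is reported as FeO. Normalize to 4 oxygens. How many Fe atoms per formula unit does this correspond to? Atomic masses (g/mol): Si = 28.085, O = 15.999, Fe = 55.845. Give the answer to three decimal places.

1.987 Fe apfu

70.24 wt% FeO ÷ 71.844 g/mol = 0.97767 mol, giving 0.97767 Fe and 0.97767 O.
29.75 wt% SiO2 ÷ 60.083 g/mol = 0.49515 mol, giving 0.49515 Si and 0.99030 O.
Oxygen sums to 1.96797; scaling by 4/1.96797 = 2.03255 puts the formula on 4 O.
Fe: 0.97767 × 2.03255 = 1.987 atoms per formula unit.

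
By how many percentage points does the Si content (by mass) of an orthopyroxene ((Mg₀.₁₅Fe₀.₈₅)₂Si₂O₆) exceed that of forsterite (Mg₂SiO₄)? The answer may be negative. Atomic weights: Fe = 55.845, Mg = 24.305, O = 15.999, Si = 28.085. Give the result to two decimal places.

2.12 percentage points

M((Mg₀.₁₅Fe₀.₈₅)₂Si₂O₆) = 254.392 g/mol, so wt% Si = 56.170/254.392 × 100 = 22.08%.
M(Mg₂SiO₄) = 140.691 g/mol, so wt% Si = 28.085/140.691 × 100 = 19.96%.
22.08 − 19.96 = 2.12 pp.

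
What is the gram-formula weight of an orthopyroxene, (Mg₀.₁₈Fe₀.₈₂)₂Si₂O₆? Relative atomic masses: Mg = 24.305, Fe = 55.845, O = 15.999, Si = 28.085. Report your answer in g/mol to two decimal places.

252.50 g/mol

M = 0.36×24.305 + 1.64×55.845 + 2×28.085 + 6×15.999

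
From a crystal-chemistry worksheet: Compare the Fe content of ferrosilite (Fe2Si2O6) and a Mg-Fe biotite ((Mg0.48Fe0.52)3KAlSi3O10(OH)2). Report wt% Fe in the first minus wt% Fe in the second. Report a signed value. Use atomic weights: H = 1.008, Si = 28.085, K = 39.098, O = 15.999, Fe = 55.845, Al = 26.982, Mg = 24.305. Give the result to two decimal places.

23.65 percentage points

First mineral: 111.690 g Fe in 263.854 g formula = 42.33 wt% Fe.
Second mineral: 87.118 g Fe in 466.456 g formula = 18.68 wt% Fe.
42.33% − 18.68% gives a difference of 23.65 percentage points.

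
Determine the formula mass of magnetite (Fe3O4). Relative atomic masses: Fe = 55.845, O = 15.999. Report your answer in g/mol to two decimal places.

231.53 g/mol

M = 3×55.845 + 4×15.999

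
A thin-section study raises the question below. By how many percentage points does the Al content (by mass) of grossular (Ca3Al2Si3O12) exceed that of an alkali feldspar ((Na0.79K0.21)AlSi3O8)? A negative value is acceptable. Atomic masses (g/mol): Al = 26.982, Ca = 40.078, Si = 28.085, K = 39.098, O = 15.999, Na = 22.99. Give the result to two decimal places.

1.82 percentage points

M(Ca3Al2Si3O12) = 450.441 g/mol, so wt% Al = 53.964/450.441 × 100 = 11.98%.
M((Na0.79K0.21)AlSi3O8) = 265.602 g/mol, so wt% Al = 26.982/265.602 × 100 = 10.16%.
11.98 − 10.16 = 1.82 pp.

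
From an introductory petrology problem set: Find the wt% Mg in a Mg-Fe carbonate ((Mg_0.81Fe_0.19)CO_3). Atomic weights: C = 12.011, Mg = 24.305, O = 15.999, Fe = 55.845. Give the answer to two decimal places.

M((Mg_0.81Fe_0.19)CO_3) = 90.306 g/mol.
Mg contributes 0.81 × 24.305 = 19.687 g per mole.
19.687/90.306 = 0.2180 → 21.80%.

21.80 weight percent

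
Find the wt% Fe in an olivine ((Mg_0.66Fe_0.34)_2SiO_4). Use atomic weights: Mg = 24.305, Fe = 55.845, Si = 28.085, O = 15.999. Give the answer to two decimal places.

23.42 weight percent

Molar mass of (Mg_0.66Fe_0.34)_2SiO_4: 1.32*24.305 + 0.68*55.845 + 1*28.085 + 4*15.999 = 162.138 g/mol.
Mass of Fe per formula unit: 0.68 × 55.845 = 37.975 g.
Weight fraction Fe = 37.975 / 162.138 = 0.2342.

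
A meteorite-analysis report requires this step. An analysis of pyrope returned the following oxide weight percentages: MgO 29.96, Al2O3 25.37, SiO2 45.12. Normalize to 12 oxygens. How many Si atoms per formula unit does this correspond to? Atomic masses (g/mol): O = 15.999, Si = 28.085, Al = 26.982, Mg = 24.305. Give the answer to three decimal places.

3.012 Si apfu

MgO (M=40.304): mol = 0.74335; Mg = 0.74335, O = 0.74335.
Al2O3 (M=101.961): mol = 0.24882; Al = 0.49764, O = 0.74646.
SiO2 (M=60.083): mol = 0.75096; Si = 0.75096, O = 1.50192.
ΣO = 2.99173; factor = 12/ΣO = 4.01106.
Si apfu = 0.75096 × 4.01106 = 3.012.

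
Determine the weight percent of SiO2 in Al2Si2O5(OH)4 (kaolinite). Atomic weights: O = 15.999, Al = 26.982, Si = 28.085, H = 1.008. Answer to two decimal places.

Formula mass = 258.157 g/mol.
2 Si → 2.0000 mol SiO2 per formula unit; M(SiO2) = 60.083, so SiO2 mass = 120.166 g.
120.166/258.157 × 100 = 46.55 wt%.

46.55 wt%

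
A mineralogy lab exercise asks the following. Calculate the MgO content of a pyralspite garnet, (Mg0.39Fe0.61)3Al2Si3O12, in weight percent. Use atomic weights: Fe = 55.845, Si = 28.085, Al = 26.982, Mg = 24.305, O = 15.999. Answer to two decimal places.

Formula mass = 460.840 g/mol.
1.17 Mg → 1.1700 mol MgO per formula unit; M(MgO) = 40.304, so MgO mass = 47.156 g.
47.156/460.840 × 100 = 10.23 wt%.

10.23 wt%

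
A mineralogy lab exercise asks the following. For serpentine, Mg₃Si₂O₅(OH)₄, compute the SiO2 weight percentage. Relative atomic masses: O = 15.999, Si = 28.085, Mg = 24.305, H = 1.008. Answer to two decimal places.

43.36 wt%

M(Mg₃Si₂O₅(OH)₄) = 277.108 g/mol; M(SiO2) = 60.083 g/mol.
Moles SiO2 per formula unit = 2 Si ÷ 1 = 2.0000.
SiO2 fraction = (2.0000 × 60.083) / 277.108 = 120.166/277.108 = 0.4336.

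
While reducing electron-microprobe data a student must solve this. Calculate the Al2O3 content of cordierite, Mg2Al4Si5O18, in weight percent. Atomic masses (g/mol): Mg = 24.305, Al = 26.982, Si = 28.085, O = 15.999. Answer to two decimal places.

Formula mass = 584.945 g/mol.
4 Al → 2.0000 mol Al2O3 per formula unit; M(Al2O3) = 101.961, so Al2O3 mass = 203.922 g.
203.922/584.945 × 100 = 34.86 wt%.

34.86 wt%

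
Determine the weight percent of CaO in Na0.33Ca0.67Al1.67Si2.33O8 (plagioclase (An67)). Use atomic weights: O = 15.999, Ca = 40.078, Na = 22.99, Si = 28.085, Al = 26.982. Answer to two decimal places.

13.77 wt%

M(Na0.33Ca0.67Al1.67Si2.33O8) = 272.929 g/mol; M(CaO) = 56.077 g/mol.
Moles CaO per formula unit = 0.67 Ca ÷ 1 = 0.6700.
CaO fraction = (0.6700 × 56.077) / 272.929 = 37.572/272.929 = 0.1377.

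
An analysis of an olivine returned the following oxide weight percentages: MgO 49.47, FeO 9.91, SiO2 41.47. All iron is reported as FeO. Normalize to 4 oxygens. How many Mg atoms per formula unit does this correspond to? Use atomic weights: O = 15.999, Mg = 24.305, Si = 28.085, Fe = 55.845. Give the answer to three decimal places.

49.47 wt% MgO ÷ 40.304 g/mol = 1.22742 mol, giving 1.22742 Mg and 1.22742 O.
9.91 wt% FeO ÷ 71.844 g/mol = 0.13794 mol, giving 0.13794 Fe and 0.13794 O.
41.47 wt% SiO2 ÷ 60.083 g/mol = 0.69021 mol, giving 0.69021 Si and 1.38042 O.
Oxygen sums to 2.74578; scaling by 4/2.74578 = 1.45678 puts the formula on 4 O.
Mg: 1.22742 × 1.45678 = 1.788 atoms per formula unit.

1.788 Mg apfu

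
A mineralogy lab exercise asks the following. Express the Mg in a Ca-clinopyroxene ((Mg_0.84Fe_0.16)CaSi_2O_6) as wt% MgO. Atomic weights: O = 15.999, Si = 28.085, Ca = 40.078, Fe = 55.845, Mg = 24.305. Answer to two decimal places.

15.28 wt%

Formula mass = 221.593 g/mol.
0.84 Mg → 0.8400 mol MgO per formula unit; M(MgO) = 40.304, so MgO mass = 33.855 g.
33.855/221.593 × 100 = 15.28 wt%.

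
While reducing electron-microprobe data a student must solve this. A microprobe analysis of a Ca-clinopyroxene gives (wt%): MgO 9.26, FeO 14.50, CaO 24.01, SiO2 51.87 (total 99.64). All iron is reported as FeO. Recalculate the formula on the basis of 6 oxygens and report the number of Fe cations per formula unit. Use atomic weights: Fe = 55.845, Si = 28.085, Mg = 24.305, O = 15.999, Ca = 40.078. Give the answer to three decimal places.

0.468 Fe apfu

MgO: 9.26/40.304 = 0.22975 mol → 0.22975 mol Mg, 0.22975 mol O.
FeO: 14.50/71.844 = 0.20183 mol → 0.20183 mol Fe, 0.20183 mol O.
CaO: 24.01/56.077 = 0.42816 mol → 0.42816 mol Ca, 0.42816 mol O.
SiO2: 51.87/60.083 = 0.86331 mol → 0.86331 mol Si, 1.72662 mol O.
Total oxygen = 2.58636 mol. Normalization factor = 6/2.58636 = 2.31986.
Fe per 6 O = 0.20183 × 2.31986 = 0.468.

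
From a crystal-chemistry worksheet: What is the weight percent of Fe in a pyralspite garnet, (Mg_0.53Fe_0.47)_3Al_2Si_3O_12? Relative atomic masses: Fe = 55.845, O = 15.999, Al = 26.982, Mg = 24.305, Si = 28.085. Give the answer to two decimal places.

M((Mg_0.53Fe_0.47)_3Al_2Si_3O_12) = 447.593 g/mol.
Fe contributes 1.41 × 55.845 = 78.741 g per mole.
78.741/447.593 = 0.1759 → 17.59%.

17.59 wt%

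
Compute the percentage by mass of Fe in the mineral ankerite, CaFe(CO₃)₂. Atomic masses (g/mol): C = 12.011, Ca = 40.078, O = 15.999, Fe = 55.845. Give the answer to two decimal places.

25.86 mass %

Molar mass of CaFe(CO₃)₂: 1·40.078 + 1·55.845 + 2·12.011 + 6·15.999 = 215.939 g/mol.
Mass of Fe per formula unit: 1 × 55.845 = 55.845 g.
Weight fraction Fe = 55.845 / 215.939 = 0.2586.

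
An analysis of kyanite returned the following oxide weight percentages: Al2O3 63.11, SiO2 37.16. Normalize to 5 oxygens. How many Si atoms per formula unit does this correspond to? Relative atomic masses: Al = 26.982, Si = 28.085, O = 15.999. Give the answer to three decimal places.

1.000 Si apfu

Al2O3: 63.11/101.961 = 0.61896 mol → 1.23792 mol Al, 1.85688 mol O.
SiO2: 37.16/60.083 = 0.61848 mol → 0.61848 mol Si, 1.23696 mol O.
Total oxygen = 3.09384 mol. Normalization factor = 5/3.09384 = 1.61611.
Si per 5 O = 0.61848 × 1.61611 = 1.000.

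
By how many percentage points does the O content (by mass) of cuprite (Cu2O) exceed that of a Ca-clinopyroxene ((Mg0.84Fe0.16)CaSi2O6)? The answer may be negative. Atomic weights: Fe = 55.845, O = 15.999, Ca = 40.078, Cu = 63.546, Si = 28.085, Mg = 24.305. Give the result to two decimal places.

-32.14 percentage points

O in Cu2O: molar mass 143.091 g/mol; 1×15.999 = 15.999 g → 11.18 wt%.
O in (Mg0.84Fe0.16)CaSi2O6: molar mass 221.593 g/mol; 6×15.999 = 95.994 g → 43.32 wt%.
Difference = 11.18 − 43.32 = -32.14 percentage points.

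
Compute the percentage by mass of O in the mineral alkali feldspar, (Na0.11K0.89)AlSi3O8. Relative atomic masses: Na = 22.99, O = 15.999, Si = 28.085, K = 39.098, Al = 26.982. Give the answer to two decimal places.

46.28 wt%

Formula mass = 0.11*22.99 + 0.89*39.098 + 1*26.982 + 3*28.085 + 8*15.999 = 276.555 g/mol, of which 127.992 g is O.
So O makes up 127.992/276.555 = 0.4628 of the mass, i.e. 46.28%.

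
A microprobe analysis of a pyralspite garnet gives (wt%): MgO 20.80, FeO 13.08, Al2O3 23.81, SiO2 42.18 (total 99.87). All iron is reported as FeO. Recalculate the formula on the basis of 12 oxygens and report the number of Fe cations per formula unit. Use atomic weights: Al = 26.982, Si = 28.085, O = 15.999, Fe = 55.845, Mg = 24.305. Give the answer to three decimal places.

0.779 Fe apfu

MgO (M=40.304): mol = 0.51608; Mg = 0.51608, O = 0.51608.
FeO (M=71.844): mol = 0.18206; Fe = 0.18206, O = 0.18206.
Al2O3 (M=101.961): mol = 0.23352; Al = 0.46704, O = 0.70056.
SiO2 (M=60.083): mol = 0.70203; Si = 0.70203, O = 1.40406.
ΣO = 2.80276; factor = 12/ΣO = 4.28149.
Fe apfu = 0.18206 × 4.28149 = 0.779.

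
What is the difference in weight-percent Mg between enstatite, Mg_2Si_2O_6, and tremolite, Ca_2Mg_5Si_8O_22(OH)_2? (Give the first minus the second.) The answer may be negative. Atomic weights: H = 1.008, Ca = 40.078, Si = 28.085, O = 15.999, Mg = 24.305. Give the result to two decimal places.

9.25 percentage points

First mineral: 48.610 g Mg in 200.774 g formula = 24.21 wt% Mg.
Second mineral: 121.525 g Mg in 812.353 g formula = 14.96 wt% Mg.
24.21% − 14.96% gives a difference of 9.25 percentage points.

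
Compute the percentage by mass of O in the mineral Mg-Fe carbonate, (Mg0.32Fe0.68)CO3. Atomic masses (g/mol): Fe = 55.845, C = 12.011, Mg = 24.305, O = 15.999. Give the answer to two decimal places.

45.38 mass %

M((Mg0.32Fe0.68)CO3) = 105.760 g/mol.
O contributes 3 × 15.999 = 47.997 g per mole.
47.997/105.760 = 0.4538 → 45.38%.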